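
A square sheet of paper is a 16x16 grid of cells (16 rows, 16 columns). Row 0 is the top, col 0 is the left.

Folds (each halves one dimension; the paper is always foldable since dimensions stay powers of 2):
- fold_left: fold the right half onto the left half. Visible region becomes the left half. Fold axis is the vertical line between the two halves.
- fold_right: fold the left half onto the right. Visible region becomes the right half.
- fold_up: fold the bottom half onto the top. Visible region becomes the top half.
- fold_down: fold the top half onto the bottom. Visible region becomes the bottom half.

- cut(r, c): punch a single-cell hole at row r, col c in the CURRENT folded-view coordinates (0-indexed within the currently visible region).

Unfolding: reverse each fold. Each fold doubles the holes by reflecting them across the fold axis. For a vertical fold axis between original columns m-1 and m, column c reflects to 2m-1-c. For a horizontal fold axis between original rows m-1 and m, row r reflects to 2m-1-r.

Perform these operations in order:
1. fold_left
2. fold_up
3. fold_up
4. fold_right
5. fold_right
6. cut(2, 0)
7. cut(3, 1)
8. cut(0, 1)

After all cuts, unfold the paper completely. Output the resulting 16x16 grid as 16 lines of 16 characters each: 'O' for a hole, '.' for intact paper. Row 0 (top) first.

Answer: O..OO..OO..OO..O
................
.OO..OO..OO..OO.
O..OO..OO..OO..O
O..OO..OO..OO..O
.OO..OO..OO..OO.
................
O..OO..OO..OO..O
O..OO..OO..OO..O
................
.OO..OO..OO..OO.
O..OO..OO..OO..O
O..OO..OO..OO..O
.OO..OO..OO..OO.
................
O..OO..OO..OO..O

Derivation:
Op 1 fold_left: fold axis v@8; visible region now rows[0,16) x cols[0,8) = 16x8
Op 2 fold_up: fold axis h@8; visible region now rows[0,8) x cols[0,8) = 8x8
Op 3 fold_up: fold axis h@4; visible region now rows[0,4) x cols[0,8) = 4x8
Op 4 fold_right: fold axis v@4; visible region now rows[0,4) x cols[4,8) = 4x4
Op 5 fold_right: fold axis v@6; visible region now rows[0,4) x cols[6,8) = 4x2
Op 6 cut(2, 0): punch at orig (2,6); cuts so far [(2, 6)]; region rows[0,4) x cols[6,8) = 4x2
Op 7 cut(3, 1): punch at orig (3,7); cuts so far [(2, 6), (3, 7)]; region rows[0,4) x cols[6,8) = 4x2
Op 8 cut(0, 1): punch at orig (0,7); cuts so far [(0, 7), (2, 6), (3, 7)]; region rows[0,4) x cols[6,8) = 4x2
Unfold 1 (reflect across v@6): 6 holes -> [(0, 4), (0, 7), (2, 5), (2, 6), (3, 4), (3, 7)]
Unfold 2 (reflect across v@4): 12 holes -> [(0, 0), (0, 3), (0, 4), (0, 7), (2, 1), (2, 2), (2, 5), (2, 6), (3, 0), (3, 3), (3, 4), (3, 7)]
Unfold 3 (reflect across h@4): 24 holes -> [(0, 0), (0, 3), (0, 4), (0, 7), (2, 1), (2, 2), (2, 5), (2, 6), (3, 0), (3, 3), (3, 4), (3, 7), (4, 0), (4, 3), (4, 4), (4, 7), (5, 1), (5, 2), (5, 5), (5, 6), (7, 0), (7, 3), (7, 4), (7, 7)]
Unfold 4 (reflect across h@8): 48 holes -> [(0, 0), (0, 3), (0, 4), (0, 7), (2, 1), (2, 2), (2, 5), (2, 6), (3, 0), (3, 3), (3, 4), (3, 7), (4, 0), (4, 3), (4, 4), (4, 7), (5, 1), (5, 2), (5, 5), (5, 6), (7, 0), (7, 3), (7, 4), (7, 7), (8, 0), (8, 3), (8, 4), (8, 7), (10, 1), (10, 2), (10, 5), (10, 6), (11, 0), (11, 3), (11, 4), (11, 7), (12, 0), (12, 3), (12, 4), (12, 7), (13, 1), (13, 2), (13, 5), (13, 6), (15, 0), (15, 3), (15, 4), (15, 7)]
Unfold 5 (reflect across v@8): 96 holes -> [(0, 0), (0, 3), (0, 4), (0, 7), (0, 8), (0, 11), (0, 12), (0, 15), (2, 1), (2, 2), (2, 5), (2, 6), (2, 9), (2, 10), (2, 13), (2, 14), (3, 0), (3, 3), (3, 4), (3, 7), (3, 8), (3, 11), (3, 12), (3, 15), (4, 0), (4, 3), (4, 4), (4, 7), (4, 8), (4, 11), (4, 12), (4, 15), (5, 1), (5, 2), (5, 5), (5, 6), (5, 9), (5, 10), (5, 13), (5, 14), (7, 0), (7, 3), (7, 4), (7, 7), (7, 8), (7, 11), (7, 12), (7, 15), (8, 0), (8, 3), (8, 4), (8, 7), (8, 8), (8, 11), (8, 12), (8, 15), (10, 1), (10, 2), (10, 5), (10, 6), (10, 9), (10, 10), (10, 13), (10, 14), (11, 0), (11, 3), (11, 4), (11, 7), (11, 8), (11, 11), (11, 12), (11, 15), (12, 0), (12, 3), (12, 4), (12, 7), (12, 8), (12, 11), (12, 12), (12, 15), (13, 1), (13, 2), (13, 5), (13, 6), (13, 9), (13, 10), (13, 13), (13, 14), (15, 0), (15, 3), (15, 4), (15, 7), (15, 8), (15, 11), (15, 12), (15, 15)]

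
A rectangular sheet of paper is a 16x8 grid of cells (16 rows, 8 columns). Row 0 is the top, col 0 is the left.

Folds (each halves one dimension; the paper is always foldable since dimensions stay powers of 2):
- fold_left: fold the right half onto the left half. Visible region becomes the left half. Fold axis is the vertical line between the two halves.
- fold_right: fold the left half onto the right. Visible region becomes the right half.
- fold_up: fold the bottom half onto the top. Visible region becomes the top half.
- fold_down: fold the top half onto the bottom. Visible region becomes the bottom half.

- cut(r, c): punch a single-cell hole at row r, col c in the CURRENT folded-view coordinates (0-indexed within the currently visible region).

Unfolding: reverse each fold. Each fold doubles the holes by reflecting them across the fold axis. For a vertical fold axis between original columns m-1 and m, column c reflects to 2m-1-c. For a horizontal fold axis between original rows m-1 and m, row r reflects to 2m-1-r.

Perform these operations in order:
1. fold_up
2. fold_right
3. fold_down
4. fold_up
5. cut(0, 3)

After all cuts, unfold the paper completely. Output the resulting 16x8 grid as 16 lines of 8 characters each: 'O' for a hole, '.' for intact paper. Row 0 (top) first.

Op 1 fold_up: fold axis h@8; visible region now rows[0,8) x cols[0,8) = 8x8
Op 2 fold_right: fold axis v@4; visible region now rows[0,8) x cols[4,8) = 8x4
Op 3 fold_down: fold axis h@4; visible region now rows[4,8) x cols[4,8) = 4x4
Op 4 fold_up: fold axis h@6; visible region now rows[4,6) x cols[4,8) = 2x4
Op 5 cut(0, 3): punch at orig (4,7); cuts so far [(4, 7)]; region rows[4,6) x cols[4,8) = 2x4
Unfold 1 (reflect across h@6): 2 holes -> [(4, 7), (7, 7)]
Unfold 2 (reflect across h@4): 4 holes -> [(0, 7), (3, 7), (4, 7), (7, 7)]
Unfold 3 (reflect across v@4): 8 holes -> [(0, 0), (0, 7), (3, 0), (3, 7), (4, 0), (4, 7), (7, 0), (7, 7)]
Unfold 4 (reflect across h@8): 16 holes -> [(0, 0), (0, 7), (3, 0), (3, 7), (4, 0), (4, 7), (7, 0), (7, 7), (8, 0), (8, 7), (11, 0), (11, 7), (12, 0), (12, 7), (15, 0), (15, 7)]

Answer: O......O
........
........
O......O
O......O
........
........
O......O
O......O
........
........
O......O
O......O
........
........
O......O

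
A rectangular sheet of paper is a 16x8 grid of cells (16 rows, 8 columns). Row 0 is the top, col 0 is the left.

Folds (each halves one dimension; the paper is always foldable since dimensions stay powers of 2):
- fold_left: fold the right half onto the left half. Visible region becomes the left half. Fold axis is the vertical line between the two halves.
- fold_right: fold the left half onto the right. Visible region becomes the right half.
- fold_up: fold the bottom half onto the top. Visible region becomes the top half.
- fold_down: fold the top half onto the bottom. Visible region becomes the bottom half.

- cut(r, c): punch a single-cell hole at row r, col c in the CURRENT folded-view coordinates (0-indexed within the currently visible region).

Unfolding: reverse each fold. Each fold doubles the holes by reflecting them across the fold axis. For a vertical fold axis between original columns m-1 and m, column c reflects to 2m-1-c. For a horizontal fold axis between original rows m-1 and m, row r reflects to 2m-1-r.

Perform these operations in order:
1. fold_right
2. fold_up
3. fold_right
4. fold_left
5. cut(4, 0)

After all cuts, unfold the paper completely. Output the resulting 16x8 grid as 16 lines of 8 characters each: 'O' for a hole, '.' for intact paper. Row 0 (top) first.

Op 1 fold_right: fold axis v@4; visible region now rows[0,16) x cols[4,8) = 16x4
Op 2 fold_up: fold axis h@8; visible region now rows[0,8) x cols[4,8) = 8x4
Op 3 fold_right: fold axis v@6; visible region now rows[0,8) x cols[6,8) = 8x2
Op 4 fold_left: fold axis v@7; visible region now rows[0,8) x cols[6,7) = 8x1
Op 5 cut(4, 0): punch at orig (4,6); cuts so far [(4, 6)]; region rows[0,8) x cols[6,7) = 8x1
Unfold 1 (reflect across v@7): 2 holes -> [(4, 6), (4, 7)]
Unfold 2 (reflect across v@6): 4 holes -> [(4, 4), (4, 5), (4, 6), (4, 7)]
Unfold 3 (reflect across h@8): 8 holes -> [(4, 4), (4, 5), (4, 6), (4, 7), (11, 4), (11, 5), (11, 6), (11, 7)]
Unfold 4 (reflect across v@4): 16 holes -> [(4, 0), (4, 1), (4, 2), (4, 3), (4, 4), (4, 5), (4, 6), (4, 7), (11, 0), (11, 1), (11, 2), (11, 3), (11, 4), (11, 5), (11, 6), (11, 7)]

Answer: ........
........
........
........
OOOOOOOO
........
........
........
........
........
........
OOOOOOOO
........
........
........
........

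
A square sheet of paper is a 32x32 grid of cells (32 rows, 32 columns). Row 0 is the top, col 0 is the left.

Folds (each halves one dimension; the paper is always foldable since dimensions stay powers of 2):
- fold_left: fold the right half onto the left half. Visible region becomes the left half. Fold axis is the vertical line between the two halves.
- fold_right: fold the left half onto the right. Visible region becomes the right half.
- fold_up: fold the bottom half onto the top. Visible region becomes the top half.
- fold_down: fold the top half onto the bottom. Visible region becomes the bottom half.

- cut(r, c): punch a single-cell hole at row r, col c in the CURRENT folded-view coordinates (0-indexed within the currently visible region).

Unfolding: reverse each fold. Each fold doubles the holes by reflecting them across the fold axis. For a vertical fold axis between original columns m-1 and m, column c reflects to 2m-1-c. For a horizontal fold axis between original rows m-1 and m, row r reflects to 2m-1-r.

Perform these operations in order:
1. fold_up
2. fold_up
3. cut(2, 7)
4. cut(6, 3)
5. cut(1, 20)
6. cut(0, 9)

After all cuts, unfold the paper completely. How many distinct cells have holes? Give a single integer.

Answer: 16

Derivation:
Op 1 fold_up: fold axis h@16; visible region now rows[0,16) x cols[0,32) = 16x32
Op 2 fold_up: fold axis h@8; visible region now rows[0,8) x cols[0,32) = 8x32
Op 3 cut(2, 7): punch at orig (2,7); cuts so far [(2, 7)]; region rows[0,8) x cols[0,32) = 8x32
Op 4 cut(6, 3): punch at orig (6,3); cuts so far [(2, 7), (6, 3)]; region rows[0,8) x cols[0,32) = 8x32
Op 5 cut(1, 20): punch at orig (1,20); cuts so far [(1, 20), (2, 7), (6, 3)]; region rows[0,8) x cols[0,32) = 8x32
Op 6 cut(0, 9): punch at orig (0,9); cuts so far [(0, 9), (1, 20), (2, 7), (6, 3)]; region rows[0,8) x cols[0,32) = 8x32
Unfold 1 (reflect across h@8): 8 holes -> [(0, 9), (1, 20), (2, 7), (6, 3), (9, 3), (13, 7), (14, 20), (15, 9)]
Unfold 2 (reflect across h@16): 16 holes -> [(0, 9), (1, 20), (2, 7), (6, 3), (9, 3), (13, 7), (14, 20), (15, 9), (16, 9), (17, 20), (18, 7), (22, 3), (25, 3), (29, 7), (30, 20), (31, 9)]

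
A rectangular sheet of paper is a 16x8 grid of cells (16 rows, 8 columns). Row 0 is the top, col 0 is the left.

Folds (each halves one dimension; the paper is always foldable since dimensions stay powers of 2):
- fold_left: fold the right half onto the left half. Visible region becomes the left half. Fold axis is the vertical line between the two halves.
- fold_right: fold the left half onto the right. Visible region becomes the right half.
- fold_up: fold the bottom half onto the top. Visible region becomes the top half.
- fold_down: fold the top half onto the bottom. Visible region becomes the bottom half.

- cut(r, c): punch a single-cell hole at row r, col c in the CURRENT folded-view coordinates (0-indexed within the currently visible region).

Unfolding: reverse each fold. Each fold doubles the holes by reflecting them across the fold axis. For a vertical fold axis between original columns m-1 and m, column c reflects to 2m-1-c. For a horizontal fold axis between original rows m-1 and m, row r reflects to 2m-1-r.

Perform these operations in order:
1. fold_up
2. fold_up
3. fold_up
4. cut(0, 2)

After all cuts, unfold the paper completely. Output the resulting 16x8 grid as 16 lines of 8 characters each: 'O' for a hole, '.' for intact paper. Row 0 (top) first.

Answer: ..O.....
........
........
..O.....
..O.....
........
........
..O.....
..O.....
........
........
..O.....
..O.....
........
........
..O.....

Derivation:
Op 1 fold_up: fold axis h@8; visible region now rows[0,8) x cols[0,8) = 8x8
Op 2 fold_up: fold axis h@4; visible region now rows[0,4) x cols[0,8) = 4x8
Op 3 fold_up: fold axis h@2; visible region now rows[0,2) x cols[0,8) = 2x8
Op 4 cut(0, 2): punch at orig (0,2); cuts so far [(0, 2)]; region rows[0,2) x cols[0,8) = 2x8
Unfold 1 (reflect across h@2): 2 holes -> [(0, 2), (3, 2)]
Unfold 2 (reflect across h@4): 4 holes -> [(0, 2), (3, 2), (4, 2), (7, 2)]
Unfold 3 (reflect across h@8): 8 holes -> [(0, 2), (3, 2), (4, 2), (7, 2), (8, 2), (11, 2), (12, 2), (15, 2)]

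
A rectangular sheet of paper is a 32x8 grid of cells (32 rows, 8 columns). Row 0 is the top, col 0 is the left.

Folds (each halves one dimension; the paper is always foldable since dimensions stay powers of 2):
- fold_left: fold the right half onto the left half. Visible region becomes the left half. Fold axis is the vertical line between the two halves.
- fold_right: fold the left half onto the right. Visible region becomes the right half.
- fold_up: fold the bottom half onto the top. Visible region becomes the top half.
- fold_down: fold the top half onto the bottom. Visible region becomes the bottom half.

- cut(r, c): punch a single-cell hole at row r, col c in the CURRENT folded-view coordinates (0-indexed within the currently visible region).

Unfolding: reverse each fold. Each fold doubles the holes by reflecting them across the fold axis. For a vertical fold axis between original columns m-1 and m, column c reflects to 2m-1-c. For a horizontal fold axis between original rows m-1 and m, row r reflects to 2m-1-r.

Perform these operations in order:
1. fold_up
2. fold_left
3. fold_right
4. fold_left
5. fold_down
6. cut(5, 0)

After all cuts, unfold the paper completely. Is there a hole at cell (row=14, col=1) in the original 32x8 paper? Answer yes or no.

Answer: no

Derivation:
Op 1 fold_up: fold axis h@16; visible region now rows[0,16) x cols[0,8) = 16x8
Op 2 fold_left: fold axis v@4; visible region now rows[0,16) x cols[0,4) = 16x4
Op 3 fold_right: fold axis v@2; visible region now rows[0,16) x cols[2,4) = 16x2
Op 4 fold_left: fold axis v@3; visible region now rows[0,16) x cols[2,3) = 16x1
Op 5 fold_down: fold axis h@8; visible region now rows[8,16) x cols[2,3) = 8x1
Op 6 cut(5, 0): punch at orig (13,2); cuts so far [(13, 2)]; region rows[8,16) x cols[2,3) = 8x1
Unfold 1 (reflect across h@8): 2 holes -> [(2, 2), (13, 2)]
Unfold 2 (reflect across v@3): 4 holes -> [(2, 2), (2, 3), (13, 2), (13, 3)]
Unfold 3 (reflect across v@2): 8 holes -> [(2, 0), (2, 1), (2, 2), (2, 3), (13, 0), (13, 1), (13, 2), (13, 3)]
Unfold 4 (reflect across v@4): 16 holes -> [(2, 0), (2, 1), (2, 2), (2, 3), (2, 4), (2, 5), (2, 6), (2, 7), (13, 0), (13, 1), (13, 2), (13, 3), (13, 4), (13, 5), (13, 6), (13, 7)]
Unfold 5 (reflect across h@16): 32 holes -> [(2, 0), (2, 1), (2, 2), (2, 3), (2, 4), (2, 5), (2, 6), (2, 7), (13, 0), (13, 1), (13, 2), (13, 3), (13, 4), (13, 5), (13, 6), (13, 7), (18, 0), (18, 1), (18, 2), (18, 3), (18, 4), (18, 5), (18, 6), (18, 7), (29, 0), (29, 1), (29, 2), (29, 3), (29, 4), (29, 5), (29, 6), (29, 7)]
Holes: [(2, 0), (2, 1), (2, 2), (2, 3), (2, 4), (2, 5), (2, 6), (2, 7), (13, 0), (13, 1), (13, 2), (13, 3), (13, 4), (13, 5), (13, 6), (13, 7), (18, 0), (18, 1), (18, 2), (18, 3), (18, 4), (18, 5), (18, 6), (18, 7), (29, 0), (29, 1), (29, 2), (29, 3), (29, 4), (29, 5), (29, 6), (29, 7)]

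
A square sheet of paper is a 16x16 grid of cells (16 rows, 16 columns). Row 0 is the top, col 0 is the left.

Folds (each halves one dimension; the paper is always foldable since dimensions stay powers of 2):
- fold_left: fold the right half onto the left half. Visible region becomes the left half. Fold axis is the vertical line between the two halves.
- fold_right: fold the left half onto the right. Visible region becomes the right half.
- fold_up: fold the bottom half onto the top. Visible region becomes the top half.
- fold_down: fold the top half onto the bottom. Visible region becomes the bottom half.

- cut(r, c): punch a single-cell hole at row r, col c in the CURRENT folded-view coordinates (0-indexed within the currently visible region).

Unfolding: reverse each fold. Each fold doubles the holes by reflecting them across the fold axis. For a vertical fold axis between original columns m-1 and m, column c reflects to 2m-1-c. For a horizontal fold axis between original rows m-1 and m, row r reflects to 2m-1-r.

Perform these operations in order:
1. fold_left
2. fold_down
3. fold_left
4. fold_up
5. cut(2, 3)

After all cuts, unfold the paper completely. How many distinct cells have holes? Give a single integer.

Answer: 16

Derivation:
Op 1 fold_left: fold axis v@8; visible region now rows[0,16) x cols[0,8) = 16x8
Op 2 fold_down: fold axis h@8; visible region now rows[8,16) x cols[0,8) = 8x8
Op 3 fold_left: fold axis v@4; visible region now rows[8,16) x cols[0,4) = 8x4
Op 4 fold_up: fold axis h@12; visible region now rows[8,12) x cols[0,4) = 4x4
Op 5 cut(2, 3): punch at orig (10,3); cuts so far [(10, 3)]; region rows[8,12) x cols[0,4) = 4x4
Unfold 1 (reflect across h@12): 2 holes -> [(10, 3), (13, 3)]
Unfold 2 (reflect across v@4): 4 holes -> [(10, 3), (10, 4), (13, 3), (13, 4)]
Unfold 3 (reflect across h@8): 8 holes -> [(2, 3), (2, 4), (5, 3), (5, 4), (10, 3), (10, 4), (13, 3), (13, 4)]
Unfold 4 (reflect across v@8): 16 holes -> [(2, 3), (2, 4), (2, 11), (2, 12), (5, 3), (5, 4), (5, 11), (5, 12), (10, 3), (10, 4), (10, 11), (10, 12), (13, 3), (13, 4), (13, 11), (13, 12)]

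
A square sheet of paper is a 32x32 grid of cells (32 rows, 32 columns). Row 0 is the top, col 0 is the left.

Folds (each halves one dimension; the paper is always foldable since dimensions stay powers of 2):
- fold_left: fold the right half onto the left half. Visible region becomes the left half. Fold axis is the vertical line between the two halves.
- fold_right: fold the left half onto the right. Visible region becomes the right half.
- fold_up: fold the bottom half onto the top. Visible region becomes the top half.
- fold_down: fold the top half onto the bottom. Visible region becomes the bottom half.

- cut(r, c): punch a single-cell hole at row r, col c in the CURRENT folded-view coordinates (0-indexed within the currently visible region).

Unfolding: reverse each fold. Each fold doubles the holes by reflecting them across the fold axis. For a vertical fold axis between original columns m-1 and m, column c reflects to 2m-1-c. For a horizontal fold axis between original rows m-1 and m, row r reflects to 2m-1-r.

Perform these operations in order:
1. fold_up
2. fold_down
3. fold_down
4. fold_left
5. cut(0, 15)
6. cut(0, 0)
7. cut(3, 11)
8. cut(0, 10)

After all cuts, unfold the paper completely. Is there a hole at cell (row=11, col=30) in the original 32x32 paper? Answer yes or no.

Answer: no

Derivation:
Op 1 fold_up: fold axis h@16; visible region now rows[0,16) x cols[0,32) = 16x32
Op 2 fold_down: fold axis h@8; visible region now rows[8,16) x cols[0,32) = 8x32
Op 3 fold_down: fold axis h@12; visible region now rows[12,16) x cols[0,32) = 4x32
Op 4 fold_left: fold axis v@16; visible region now rows[12,16) x cols[0,16) = 4x16
Op 5 cut(0, 15): punch at orig (12,15); cuts so far [(12, 15)]; region rows[12,16) x cols[0,16) = 4x16
Op 6 cut(0, 0): punch at orig (12,0); cuts so far [(12, 0), (12, 15)]; region rows[12,16) x cols[0,16) = 4x16
Op 7 cut(3, 11): punch at orig (15,11); cuts so far [(12, 0), (12, 15), (15, 11)]; region rows[12,16) x cols[0,16) = 4x16
Op 8 cut(0, 10): punch at orig (12,10); cuts so far [(12, 0), (12, 10), (12, 15), (15, 11)]; region rows[12,16) x cols[0,16) = 4x16
Unfold 1 (reflect across v@16): 8 holes -> [(12, 0), (12, 10), (12, 15), (12, 16), (12, 21), (12, 31), (15, 11), (15, 20)]
Unfold 2 (reflect across h@12): 16 holes -> [(8, 11), (8, 20), (11, 0), (11, 10), (11, 15), (11, 16), (11, 21), (11, 31), (12, 0), (12, 10), (12, 15), (12, 16), (12, 21), (12, 31), (15, 11), (15, 20)]
Unfold 3 (reflect across h@8): 32 holes -> [(0, 11), (0, 20), (3, 0), (3, 10), (3, 15), (3, 16), (3, 21), (3, 31), (4, 0), (4, 10), (4, 15), (4, 16), (4, 21), (4, 31), (7, 11), (7, 20), (8, 11), (8, 20), (11, 0), (11, 10), (11, 15), (11, 16), (11, 21), (11, 31), (12, 0), (12, 10), (12, 15), (12, 16), (12, 21), (12, 31), (15, 11), (15, 20)]
Unfold 4 (reflect across h@16): 64 holes -> [(0, 11), (0, 20), (3, 0), (3, 10), (3, 15), (3, 16), (3, 21), (3, 31), (4, 0), (4, 10), (4, 15), (4, 16), (4, 21), (4, 31), (7, 11), (7, 20), (8, 11), (8, 20), (11, 0), (11, 10), (11, 15), (11, 16), (11, 21), (11, 31), (12, 0), (12, 10), (12, 15), (12, 16), (12, 21), (12, 31), (15, 11), (15, 20), (16, 11), (16, 20), (19, 0), (19, 10), (19, 15), (19, 16), (19, 21), (19, 31), (20, 0), (20, 10), (20, 15), (20, 16), (20, 21), (20, 31), (23, 11), (23, 20), (24, 11), (24, 20), (27, 0), (27, 10), (27, 15), (27, 16), (27, 21), (27, 31), (28, 0), (28, 10), (28, 15), (28, 16), (28, 21), (28, 31), (31, 11), (31, 20)]
Holes: [(0, 11), (0, 20), (3, 0), (3, 10), (3, 15), (3, 16), (3, 21), (3, 31), (4, 0), (4, 10), (4, 15), (4, 16), (4, 21), (4, 31), (7, 11), (7, 20), (8, 11), (8, 20), (11, 0), (11, 10), (11, 15), (11, 16), (11, 21), (11, 31), (12, 0), (12, 10), (12, 15), (12, 16), (12, 21), (12, 31), (15, 11), (15, 20), (16, 11), (16, 20), (19, 0), (19, 10), (19, 15), (19, 16), (19, 21), (19, 31), (20, 0), (20, 10), (20, 15), (20, 16), (20, 21), (20, 31), (23, 11), (23, 20), (24, 11), (24, 20), (27, 0), (27, 10), (27, 15), (27, 16), (27, 21), (27, 31), (28, 0), (28, 10), (28, 15), (28, 16), (28, 21), (28, 31), (31, 11), (31, 20)]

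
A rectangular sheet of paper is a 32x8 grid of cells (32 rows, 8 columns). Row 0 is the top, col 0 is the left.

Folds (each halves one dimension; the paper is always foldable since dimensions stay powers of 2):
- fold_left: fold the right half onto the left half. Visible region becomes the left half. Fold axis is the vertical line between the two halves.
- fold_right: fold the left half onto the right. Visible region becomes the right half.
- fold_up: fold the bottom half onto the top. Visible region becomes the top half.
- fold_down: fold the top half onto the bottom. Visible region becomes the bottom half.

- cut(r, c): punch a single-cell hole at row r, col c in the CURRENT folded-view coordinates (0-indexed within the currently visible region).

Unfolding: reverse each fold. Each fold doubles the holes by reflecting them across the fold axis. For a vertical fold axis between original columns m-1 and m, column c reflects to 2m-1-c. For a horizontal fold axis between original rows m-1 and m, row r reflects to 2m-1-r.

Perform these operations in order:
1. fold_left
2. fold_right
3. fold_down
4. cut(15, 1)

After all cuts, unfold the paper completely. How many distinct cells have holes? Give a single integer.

Op 1 fold_left: fold axis v@4; visible region now rows[0,32) x cols[0,4) = 32x4
Op 2 fold_right: fold axis v@2; visible region now rows[0,32) x cols[2,4) = 32x2
Op 3 fold_down: fold axis h@16; visible region now rows[16,32) x cols[2,4) = 16x2
Op 4 cut(15, 1): punch at orig (31,3); cuts so far [(31, 3)]; region rows[16,32) x cols[2,4) = 16x2
Unfold 1 (reflect across h@16): 2 holes -> [(0, 3), (31, 3)]
Unfold 2 (reflect across v@2): 4 holes -> [(0, 0), (0, 3), (31, 0), (31, 3)]
Unfold 3 (reflect across v@4): 8 holes -> [(0, 0), (0, 3), (0, 4), (0, 7), (31, 0), (31, 3), (31, 4), (31, 7)]

Answer: 8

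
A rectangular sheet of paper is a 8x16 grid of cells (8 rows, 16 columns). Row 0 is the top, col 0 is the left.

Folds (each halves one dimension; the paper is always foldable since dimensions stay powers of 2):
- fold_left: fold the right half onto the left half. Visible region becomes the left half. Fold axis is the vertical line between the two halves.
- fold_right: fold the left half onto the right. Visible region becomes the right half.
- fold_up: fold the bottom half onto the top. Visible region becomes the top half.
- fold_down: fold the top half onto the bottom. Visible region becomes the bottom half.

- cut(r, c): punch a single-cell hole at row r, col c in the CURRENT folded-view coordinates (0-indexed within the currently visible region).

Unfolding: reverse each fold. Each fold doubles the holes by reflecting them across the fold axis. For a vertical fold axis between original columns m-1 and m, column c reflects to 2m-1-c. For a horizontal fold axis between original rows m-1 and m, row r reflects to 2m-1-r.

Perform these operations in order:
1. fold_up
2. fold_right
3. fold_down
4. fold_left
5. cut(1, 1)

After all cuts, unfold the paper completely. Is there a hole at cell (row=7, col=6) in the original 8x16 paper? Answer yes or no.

Op 1 fold_up: fold axis h@4; visible region now rows[0,4) x cols[0,16) = 4x16
Op 2 fold_right: fold axis v@8; visible region now rows[0,4) x cols[8,16) = 4x8
Op 3 fold_down: fold axis h@2; visible region now rows[2,4) x cols[8,16) = 2x8
Op 4 fold_left: fold axis v@12; visible region now rows[2,4) x cols[8,12) = 2x4
Op 5 cut(1, 1): punch at orig (3,9); cuts so far [(3, 9)]; region rows[2,4) x cols[8,12) = 2x4
Unfold 1 (reflect across v@12): 2 holes -> [(3, 9), (3, 14)]
Unfold 2 (reflect across h@2): 4 holes -> [(0, 9), (0, 14), (3, 9), (3, 14)]
Unfold 3 (reflect across v@8): 8 holes -> [(0, 1), (0, 6), (0, 9), (0, 14), (3, 1), (3, 6), (3, 9), (3, 14)]
Unfold 4 (reflect across h@4): 16 holes -> [(0, 1), (0, 6), (0, 9), (0, 14), (3, 1), (3, 6), (3, 9), (3, 14), (4, 1), (4, 6), (4, 9), (4, 14), (7, 1), (7, 6), (7, 9), (7, 14)]
Holes: [(0, 1), (0, 6), (0, 9), (0, 14), (3, 1), (3, 6), (3, 9), (3, 14), (4, 1), (4, 6), (4, 9), (4, 14), (7, 1), (7, 6), (7, 9), (7, 14)]

Answer: yes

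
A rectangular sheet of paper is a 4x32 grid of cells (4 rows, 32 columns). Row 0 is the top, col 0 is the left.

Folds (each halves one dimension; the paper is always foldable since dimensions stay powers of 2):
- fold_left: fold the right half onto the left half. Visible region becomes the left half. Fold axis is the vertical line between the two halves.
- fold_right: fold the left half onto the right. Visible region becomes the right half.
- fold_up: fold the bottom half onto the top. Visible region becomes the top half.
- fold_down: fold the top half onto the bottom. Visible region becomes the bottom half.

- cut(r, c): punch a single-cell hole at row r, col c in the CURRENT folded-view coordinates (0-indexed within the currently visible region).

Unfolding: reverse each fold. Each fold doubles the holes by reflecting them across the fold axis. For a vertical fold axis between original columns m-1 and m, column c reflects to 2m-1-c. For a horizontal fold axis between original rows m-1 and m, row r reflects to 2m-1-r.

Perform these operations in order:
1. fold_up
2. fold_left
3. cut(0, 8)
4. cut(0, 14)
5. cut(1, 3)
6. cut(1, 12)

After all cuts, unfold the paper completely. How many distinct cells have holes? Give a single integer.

Op 1 fold_up: fold axis h@2; visible region now rows[0,2) x cols[0,32) = 2x32
Op 2 fold_left: fold axis v@16; visible region now rows[0,2) x cols[0,16) = 2x16
Op 3 cut(0, 8): punch at orig (0,8); cuts so far [(0, 8)]; region rows[0,2) x cols[0,16) = 2x16
Op 4 cut(0, 14): punch at orig (0,14); cuts so far [(0, 8), (0, 14)]; region rows[0,2) x cols[0,16) = 2x16
Op 5 cut(1, 3): punch at orig (1,3); cuts so far [(0, 8), (0, 14), (1, 3)]; region rows[0,2) x cols[0,16) = 2x16
Op 6 cut(1, 12): punch at orig (1,12); cuts so far [(0, 8), (0, 14), (1, 3), (1, 12)]; region rows[0,2) x cols[0,16) = 2x16
Unfold 1 (reflect across v@16): 8 holes -> [(0, 8), (0, 14), (0, 17), (0, 23), (1, 3), (1, 12), (1, 19), (1, 28)]
Unfold 2 (reflect across h@2): 16 holes -> [(0, 8), (0, 14), (0, 17), (0, 23), (1, 3), (1, 12), (1, 19), (1, 28), (2, 3), (2, 12), (2, 19), (2, 28), (3, 8), (3, 14), (3, 17), (3, 23)]

Answer: 16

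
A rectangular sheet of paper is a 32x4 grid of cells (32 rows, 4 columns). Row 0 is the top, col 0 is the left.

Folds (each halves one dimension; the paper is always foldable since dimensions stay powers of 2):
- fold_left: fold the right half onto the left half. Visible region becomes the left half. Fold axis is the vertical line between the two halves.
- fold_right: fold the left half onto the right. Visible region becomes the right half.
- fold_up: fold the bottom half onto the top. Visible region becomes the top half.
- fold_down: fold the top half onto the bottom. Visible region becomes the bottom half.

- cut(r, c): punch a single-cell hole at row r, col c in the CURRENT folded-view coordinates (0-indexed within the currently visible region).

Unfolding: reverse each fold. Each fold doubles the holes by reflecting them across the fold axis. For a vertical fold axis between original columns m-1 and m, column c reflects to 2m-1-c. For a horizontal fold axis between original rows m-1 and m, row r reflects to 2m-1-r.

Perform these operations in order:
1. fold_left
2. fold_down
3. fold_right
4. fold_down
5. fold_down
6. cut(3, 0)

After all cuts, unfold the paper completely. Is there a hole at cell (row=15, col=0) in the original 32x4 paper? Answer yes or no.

Answer: yes

Derivation:
Op 1 fold_left: fold axis v@2; visible region now rows[0,32) x cols[0,2) = 32x2
Op 2 fold_down: fold axis h@16; visible region now rows[16,32) x cols[0,2) = 16x2
Op 3 fold_right: fold axis v@1; visible region now rows[16,32) x cols[1,2) = 16x1
Op 4 fold_down: fold axis h@24; visible region now rows[24,32) x cols[1,2) = 8x1
Op 5 fold_down: fold axis h@28; visible region now rows[28,32) x cols[1,2) = 4x1
Op 6 cut(3, 0): punch at orig (31,1); cuts so far [(31, 1)]; region rows[28,32) x cols[1,2) = 4x1
Unfold 1 (reflect across h@28): 2 holes -> [(24, 1), (31, 1)]
Unfold 2 (reflect across h@24): 4 holes -> [(16, 1), (23, 1), (24, 1), (31, 1)]
Unfold 3 (reflect across v@1): 8 holes -> [(16, 0), (16, 1), (23, 0), (23, 1), (24, 0), (24, 1), (31, 0), (31, 1)]
Unfold 4 (reflect across h@16): 16 holes -> [(0, 0), (0, 1), (7, 0), (7, 1), (8, 0), (8, 1), (15, 0), (15, 1), (16, 0), (16, 1), (23, 0), (23, 1), (24, 0), (24, 1), (31, 0), (31, 1)]
Unfold 5 (reflect across v@2): 32 holes -> [(0, 0), (0, 1), (0, 2), (0, 3), (7, 0), (7, 1), (7, 2), (7, 3), (8, 0), (8, 1), (8, 2), (8, 3), (15, 0), (15, 1), (15, 2), (15, 3), (16, 0), (16, 1), (16, 2), (16, 3), (23, 0), (23, 1), (23, 2), (23, 3), (24, 0), (24, 1), (24, 2), (24, 3), (31, 0), (31, 1), (31, 2), (31, 3)]
Holes: [(0, 0), (0, 1), (0, 2), (0, 3), (7, 0), (7, 1), (7, 2), (7, 3), (8, 0), (8, 1), (8, 2), (8, 3), (15, 0), (15, 1), (15, 2), (15, 3), (16, 0), (16, 1), (16, 2), (16, 3), (23, 0), (23, 1), (23, 2), (23, 3), (24, 0), (24, 1), (24, 2), (24, 3), (31, 0), (31, 1), (31, 2), (31, 3)]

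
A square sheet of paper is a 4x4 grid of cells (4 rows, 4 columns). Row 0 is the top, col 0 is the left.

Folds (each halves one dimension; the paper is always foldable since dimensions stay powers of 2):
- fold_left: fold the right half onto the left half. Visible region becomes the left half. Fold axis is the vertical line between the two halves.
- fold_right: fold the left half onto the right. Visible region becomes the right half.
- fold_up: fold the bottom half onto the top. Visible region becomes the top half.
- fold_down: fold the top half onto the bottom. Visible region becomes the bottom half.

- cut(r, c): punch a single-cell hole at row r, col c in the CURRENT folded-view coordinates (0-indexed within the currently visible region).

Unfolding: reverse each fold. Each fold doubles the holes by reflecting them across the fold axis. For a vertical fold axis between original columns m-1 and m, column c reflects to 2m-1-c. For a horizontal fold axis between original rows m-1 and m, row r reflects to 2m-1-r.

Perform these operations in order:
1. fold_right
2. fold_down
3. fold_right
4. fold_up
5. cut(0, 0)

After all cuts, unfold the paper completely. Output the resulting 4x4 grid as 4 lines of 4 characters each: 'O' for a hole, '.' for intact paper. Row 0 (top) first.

Answer: OOOO
OOOO
OOOO
OOOO

Derivation:
Op 1 fold_right: fold axis v@2; visible region now rows[0,4) x cols[2,4) = 4x2
Op 2 fold_down: fold axis h@2; visible region now rows[2,4) x cols[2,4) = 2x2
Op 3 fold_right: fold axis v@3; visible region now rows[2,4) x cols[3,4) = 2x1
Op 4 fold_up: fold axis h@3; visible region now rows[2,3) x cols[3,4) = 1x1
Op 5 cut(0, 0): punch at orig (2,3); cuts so far [(2, 3)]; region rows[2,3) x cols[3,4) = 1x1
Unfold 1 (reflect across h@3): 2 holes -> [(2, 3), (3, 3)]
Unfold 2 (reflect across v@3): 4 holes -> [(2, 2), (2, 3), (3, 2), (3, 3)]
Unfold 3 (reflect across h@2): 8 holes -> [(0, 2), (0, 3), (1, 2), (1, 3), (2, 2), (2, 3), (3, 2), (3, 3)]
Unfold 4 (reflect across v@2): 16 holes -> [(0, 0), (0, 1), (0, 2), (0, 3), (1, 0), (1, 1), (1, 2), (1, 3), (2, 0), (2, 1), (2, 2), (2, 3), (3, 0), (3, 1), (3, 2), (3, 3)]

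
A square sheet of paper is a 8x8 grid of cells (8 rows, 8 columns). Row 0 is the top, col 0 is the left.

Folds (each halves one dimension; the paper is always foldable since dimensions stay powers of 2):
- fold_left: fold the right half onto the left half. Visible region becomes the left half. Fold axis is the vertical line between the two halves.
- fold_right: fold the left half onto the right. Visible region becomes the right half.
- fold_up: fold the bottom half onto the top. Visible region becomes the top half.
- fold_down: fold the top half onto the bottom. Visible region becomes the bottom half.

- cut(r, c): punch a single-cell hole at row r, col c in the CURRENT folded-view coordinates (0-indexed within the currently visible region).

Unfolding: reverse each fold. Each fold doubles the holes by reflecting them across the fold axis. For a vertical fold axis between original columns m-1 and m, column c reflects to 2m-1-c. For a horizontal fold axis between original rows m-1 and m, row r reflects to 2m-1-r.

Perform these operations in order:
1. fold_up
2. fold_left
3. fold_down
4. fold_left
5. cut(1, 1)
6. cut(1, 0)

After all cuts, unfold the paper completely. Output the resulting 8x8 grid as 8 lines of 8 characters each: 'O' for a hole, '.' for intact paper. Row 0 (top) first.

Op 1 fold_up: fold axis h@4; visible region now rows[0,4) x cols[0,8) = 4x8
Op 2 fold_left: fold axis v@4; visible region now rows[0,4) x cols[0,4) = 4x4
Op 3 fold_down: fold axis h@2; visible region now rows[2,4) x cols[0,4) = 2x4
Op 4 fold_left: fold axis v@2; visible region now rows[2,4) x cols[0,2) = 2x2
Op 5 cut(1, 1): punch at orig (3,1); cuts so far [(3, 1)]; region rows[2,4) x cols[0,2) = 2x2
Op 6 cut(1, 0): punch at orig (3,0); cuts so far [(3, 0), (3, 1)]; region rows[2,4) x cols[0,2) = 2x2
Unfold 1 (reflect across v@2): 4 holes -> [(3, 0), (3, 1), (3, 2), (3, 3)]
Unfold 2 (reflect across h@2): 8 holes -> [(0, 0), (0, 1), (0, 2), (0, 3), (3, 0), (3, 1), (3, 2), (3, 3)]
Unfold 3 (reflect across v@4): 16 holes -> [(0, 0), (0, 1), (0, 2), (0, 3), (0, 4), (0, 5), (0, 6), (0, 7), (3, 0), (3, 1), (3, 2), (3, 3), (3, 4), (3, 5), (3, 6), (3, 7)]
Unfold 4 (reflect across h@4): 32 holes -> [(0, 0), (0, 1), (0, 2), (0, 3), (0, 4), (0, 5), (0, 6), (0, 7), (3, 0), (3, 1), (3, 2), (3, 3), (3, 4), (3, 5), (3, 6), (3, 7), (4, 0), (4, 1), (4, 2), (4, 3), (4, 4), (4, 5), (4, 6), (4, 7), (7, 0), (7, 1), (7, 2), (7, 3), (7, 4), (7, 5), (7, 6), (7, 7)]

Answer: OOOOOOOO
........
........
OOOOOOOO
OOOOOOOO
........
........
OOOOOOOO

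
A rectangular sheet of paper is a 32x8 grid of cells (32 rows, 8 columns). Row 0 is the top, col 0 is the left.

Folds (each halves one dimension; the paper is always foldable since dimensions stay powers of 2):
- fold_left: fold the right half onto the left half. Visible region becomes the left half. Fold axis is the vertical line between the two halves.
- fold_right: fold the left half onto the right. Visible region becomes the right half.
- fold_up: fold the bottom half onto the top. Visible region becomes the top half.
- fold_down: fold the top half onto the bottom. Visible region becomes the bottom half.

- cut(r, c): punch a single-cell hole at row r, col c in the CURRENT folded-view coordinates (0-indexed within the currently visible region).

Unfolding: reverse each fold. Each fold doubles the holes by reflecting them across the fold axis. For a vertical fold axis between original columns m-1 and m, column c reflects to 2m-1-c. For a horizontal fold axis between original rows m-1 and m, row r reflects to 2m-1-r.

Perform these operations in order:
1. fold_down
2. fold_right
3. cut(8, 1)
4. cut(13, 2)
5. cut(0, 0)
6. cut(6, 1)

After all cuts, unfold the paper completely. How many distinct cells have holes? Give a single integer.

Op 1 fold_down: fold axis h@16; visible region now rows[16,32) x cols[0,8) = 16x8
Op 2 fold_right: fold axis v@4; visible region now rows[16,32) x cols[4,8) = 16x4
Op 3 cut(8, 1): punch at orig (24,5); cuts so far [(24, 5)]; region rows[16,32) x cols[4,8) = 16x4
Op 4 cut(13, 2): punch at orig (29,6); cuts so far [(24, 5), (29, 6)]; region rows[16,32) x cols[4,8) = 16x4
Op 5 cut(0, 0): punch at orig (16,4); cuts so far [(16, 4), (24, 5), (29, 6)]; region rows[16,32) x cols[4,8) = 16x4
Op 6 cut(6, 1): punch at orig (22,5); cuts so far [(16, 4), (22, 5), (24, 5), (29, 6)]; region rows[16,32) x cols[4,8) = 16x4
Unfold 1 (reflect across v@4): 8 holes -> [(16, 3), (16, 4), (22, 2), (22, 5), (24, 2), (24, 5), (29, 1), (29, 6)]
Unfold 2 (reflect across h@16): 16 holes -> [(2, 1), (2, 6), (7, 2), (7, 5), (9, 2), (9, 5), (15, 3), (15, 4), (16, 3), (16, 4), (22, 2), (22, 5), (24, 2), (24, 5), (29, 1), (29, 6)]

Answer: 16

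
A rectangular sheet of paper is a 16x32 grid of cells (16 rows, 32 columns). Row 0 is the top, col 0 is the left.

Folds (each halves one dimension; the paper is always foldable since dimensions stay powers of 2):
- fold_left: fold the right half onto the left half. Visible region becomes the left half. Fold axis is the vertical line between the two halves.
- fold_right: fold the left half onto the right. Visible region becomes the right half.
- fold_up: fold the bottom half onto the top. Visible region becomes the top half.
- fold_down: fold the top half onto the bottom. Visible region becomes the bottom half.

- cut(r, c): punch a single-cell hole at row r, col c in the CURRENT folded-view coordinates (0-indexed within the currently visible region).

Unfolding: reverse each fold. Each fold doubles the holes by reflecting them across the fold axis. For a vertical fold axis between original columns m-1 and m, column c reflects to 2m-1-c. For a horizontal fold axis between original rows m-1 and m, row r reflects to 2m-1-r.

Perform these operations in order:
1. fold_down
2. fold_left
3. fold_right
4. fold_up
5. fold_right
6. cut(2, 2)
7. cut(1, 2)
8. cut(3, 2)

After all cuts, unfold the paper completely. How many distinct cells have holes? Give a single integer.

Answer: 96

Derivation:
Op 1 fold_down: fold axis h@8; visible region now rows[8,16) x cols[0,32) = 8x32
Op 2 fold_left: fold axis v@16; visible region now rows[8,16) x cols[0,16) = 8x16
Op 3 fold_right: fold axis v@8; visible region now rows[8,16) x cols[8,16) = 8x8
Op 4 fold_up: fold axis h@12; visible region now rows[8,12) x cols[8,16) = 4x8
Op 5 fold_right: fold axis v@12; visible region now rows[8,12) x cols[12,16) = 4x4
Op 6 cut(2, 2): punch at orig (10,14); cuts so far [(10, 14)]; region rows[8,12) x cols[12,16) = 4x4
Op 7 cut(1, 2): punch at orig (9,14); cuts so far [(9, 14), (10, 14)]; region rows[8,12) x cols[12,16) = 4x4
Op 8 cut(3, 2): punch at orig (11,14); cuts so far [(9, 14), (10, 14), (11, 14)]; region rows[8,12) x cols[12,16) = 4x4
Unfold 1 (reflect across v@12): 6 holes -> [(9, 9), (9, 14), (10, 9), (10, 14), (11, 9), (11, 14)]
Unfold 2 (reflect across h@12): 12 holes -> [(9, 9), (9, 14), (10, 9), (10, 14), (11, 9), (11, 14), (12, 9), (12, 14), (13, 9), (13, 14), (14, 9), (14, 14)]
Unfold 3 (reflect across v@8): 24 holes -> [(9, 1), (9, 6), (9, 9), (9, 14), (10, 1), (10, 6), (10, 9), (10, 14), (11, 1), (11, 6), (11, 9), (11, 14), (12, 1), (12, 6), (12, 9), (12, 14), (13, 1), (13, 6), (13, 9), (13, 14), (14, 1), (14, 6), (14, 9), (14, 14)]
Unfold 4 (reflect across v@16): 48 holes -> [(9, 1), (9, 6), (9, 9), (9, 14), (9, 17), (9, 22), (9, 25), (9, 30), (10, 1), (10, 6), (10, 9), (10, 14), (10, 17), (10, 22), (10, 25), (10, 30), (11, 1), (11, 6), (11, 9), (11, 14), (11, 17), (11, 22), (11, 25), (11, 30), (12, 1), (12, 6), (12, 9), (12, 14), (12, 17), (12, 22), (12, 25), (12, 30), (13, 1), (13, 6), (13, 9), (13, 14), (13, 17), (13, 22), (13, 25), (13, 30), (14, 1), (14, 6), (14, 9), (14, 14), (14, 17), (14, 22), (14, 25), (14, 30)]
Unfold 5 (reflect across h@8): 96 holes -> [(1, 1), (1, 6), (1, 9), (1, 14), (1, 17), (1, 22), (1, 25), (1, 30), (2, 1), (2, 6), (2, 9), (2, 14), (2, 17), (2, 22), (2, 25), (2, 30), (3, 1), (3, 6), (3, 9), (3, 14), (3, 17), (3, 22), (3, 25), (3, 30), (4, 1), (4, 6), (4, 9), (4, 14), (4, 17), (4, 22), (4, 25), (4, 30), (5, 1), (5, 6), (5, 9), (5, 14), (5, 17), (5, 22), (5, 25), (5, 30), (6, 1), (6, 6), (6, 9), (6, 14), (6, 17), (6, 22), (6, 25), (6, 30), (9, 1), (9, 6), (9, 9), (9, 14), (9, 17), (9, 22), (9, 25), (9, 30), (10, 1), (10, 6), (10, 9), (10, 14), (10, 17), (10, 22), (10, 25), (10, 30), (11, 1), (11, 6), (11, 9), (11, 14), (11, 17), (11, 22), (11, 25), (11, 30), (12, 1), (12, 6), (12, 9), (12, 14), (12, 17), (12, 22), (12, 25), (12, 30), (13, 1), (13, 6), (13, 9), (13, 14), (13, 17), (13, 22), (13, 25), (13, 30), (14, 1), (14, 6), (14, 9), (14, 14), (14, 17), (14, 22), (14, 25), (14, 30)]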